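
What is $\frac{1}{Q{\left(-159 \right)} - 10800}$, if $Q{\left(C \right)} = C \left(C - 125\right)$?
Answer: $\frac{1}{34356} \approx 2.9107 \cdot 10^{-5}$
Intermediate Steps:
$Q{\left(C \right)} = C \left(-125 + C\right)$
$\frac{1}{Q{\left(-159 \right)} - 10800} = \frac{1}{- 159 \left(-125 - 159\right) - 10800} = \frac{1}{\left(-159\right) \left(-284\right) - 10800} = \frac{1}{45156 - 10800} = \frac{1}{34356}$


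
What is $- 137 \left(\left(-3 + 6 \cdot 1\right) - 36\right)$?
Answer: $4521$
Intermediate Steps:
$- 137 \left(\left(-3 + 6 \cdot 1\right) - 36\right) = - 137 \left(\left(-3 + 6\right) - 36\right) = - 137 \left(3 - 36\right) = \left(-137\right) \left(-33\right) = 4521$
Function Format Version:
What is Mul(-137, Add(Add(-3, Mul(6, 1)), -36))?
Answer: 4521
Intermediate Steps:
Mul(-137, Add(Add(-3, Mul(6, 1)), -36)) = Mul(-137, Add(Add(-3, 6), -36)) = Mul(-137, Add(3, -36)) = Mul(-137, -33) = 4521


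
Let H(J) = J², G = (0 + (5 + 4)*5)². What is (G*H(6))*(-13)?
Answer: -947700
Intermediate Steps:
G = 2025 (G = (0 + 9*5)² = (0 + 45)² = 45² = 2025)
(G*H(6))*(-13) = (2025*6²)*(-13) = (2025*36)*(-13) = 72900*(-13) = -947700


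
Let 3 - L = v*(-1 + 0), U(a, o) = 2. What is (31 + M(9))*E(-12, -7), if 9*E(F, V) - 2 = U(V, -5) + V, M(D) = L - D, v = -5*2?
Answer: -5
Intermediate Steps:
v = -10
L = -7 (L = 3 - (-10)*(-1 + 0) = 3 - (-10)*(-1) = 3 - 1*10 = 3 - 10 = -7)
M(D) = -7 - D
E(F, V) = 4/9 + V/9 (E(F, V) = 2/9 + (2 + V)/9 = 2/9 + (2/9 + V/9) = 4/9 + V/9)
(31 + M(9))*E(-12, -7) = (31 + (-7 - 1*9))*(4/9 + (⅑)*(-7)) = (31 + (-7 - 9))*(4/9 - 7/9) = (31 - 16)*(-⅓) = 15*(-⅓) = -5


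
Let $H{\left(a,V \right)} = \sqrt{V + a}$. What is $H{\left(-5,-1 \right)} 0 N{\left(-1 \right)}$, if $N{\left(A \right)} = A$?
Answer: $0$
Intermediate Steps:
$H{\left(-5,-1 \right)} 0 N{\left(-1 \right)} = \sqrt{-1 - 5} \cdot 0 \left(-1\right) = \sqrt{-6} \cdot 0 \left(-1\right) = i \sqrt{6} \cdot 0 \left(-1\right) = 0 \left(-1\right) = 0$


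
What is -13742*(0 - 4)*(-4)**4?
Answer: 14071808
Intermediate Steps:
-13742*(0 - 4)*(-4)**4 = -(-54968)*256 = -13742*(-1024) = 14071808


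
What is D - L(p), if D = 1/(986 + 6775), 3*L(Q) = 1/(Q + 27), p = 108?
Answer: -2452/1047735 ≈ -0.0023403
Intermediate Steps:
L(Q) = 1/(3*(27 + Q)) (L(Q) = 1/(3*(Q + 27)) = 1/(3*(27 + Q)))
D = 1/7761 ≈ 0.00012885
D - L(p) = 1/7761 - 1/(3*(27 + 108)) = 1/7761 - 1/(3*135) = 1/7761 - 1*1/405 = 1/7761 - 1/405 = -2452/1047735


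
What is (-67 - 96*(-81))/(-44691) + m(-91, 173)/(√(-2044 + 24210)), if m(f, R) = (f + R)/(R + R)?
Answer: -7709/44691 + 41*√22166/3834718 ≈ -0.17090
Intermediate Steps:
m(f, R) = (R + f)/(2*R) (m(f, R) = (R + f)/((2*R)) = (R + f)*(1/(2*R)) = (R + f)/(2*R))
(-67 - 96*(-81))/(-44691) + m(-91, 173)/(√(-2044 + 24210)) = (-67 - 96*(-81))/(-44691) + ((½)*(173 - 91)/173)/(√(-2044 + 24210)) = (-67 + 7776)*(-1/44691) + ((½)*(1/173)*82)/(√22166) = 7709*(-1/44691) + 41*(√22166/22166)/173 = -7709/44691 + 41*√22166/3834718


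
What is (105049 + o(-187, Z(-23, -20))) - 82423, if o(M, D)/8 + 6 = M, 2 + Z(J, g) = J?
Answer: 21082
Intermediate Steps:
Z(J, g) = -2 + J
o(M, D) = -48 + 8*M
(105049 + o(-187, Z(-23, -20))) - 82423 = (105049 + (-48 + 8*(-187))) - 82423 = (105049 + (-48 - 1496)) - 82423 = (105049 - 1544) - 82423 = 103505 - 82423 = 21082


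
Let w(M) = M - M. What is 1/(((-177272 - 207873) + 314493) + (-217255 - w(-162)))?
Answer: -1/287907 ≈ -3.4733e-6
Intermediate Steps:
w(M) = 0
1/(((-177272 - 207873) + 314493) + (-217255 - w(-162))) = 1/(((-177272 - 207873) + 314493) + (-217255 - 1*0)) = 1/((-385145 + 314493) + (-217255 + 0)) = 1/(-70652 - 217255) = 1/(-287907) = -1/287907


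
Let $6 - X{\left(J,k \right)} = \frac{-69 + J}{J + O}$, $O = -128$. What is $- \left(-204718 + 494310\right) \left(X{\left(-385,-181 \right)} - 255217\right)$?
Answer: $\frac{37914455261624}{513} \approx 7.3907 \cdot 10^{10}$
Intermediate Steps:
$X{\left(J,k \right)} = 6 - \frac{-69 + J}{-128 + J}$ ($X{\left(J,k \right)} = 6 - \frac{-69 + J}{J - 128} = 6 - \frac{-69 + J}{-128 + J}$)
$- \left(-204718 + 494310\right) \left(X{\left(-385,-181 \right)} - 255217\right) = - \left(-204718 + 494310\right) \left(\frac{-699 + 5 \left(-385\right)}{-128 - 385} - 255217\right) = - 289592 \left(\frac{-699 - 1925}{-513} - 255217\right) = - 289592 \left(\left(- \frac{1}{513}\right) \left(-2624\right) - 255217\right) = - 289592 \left(\frac{2624}{513} - 255217\right) = - \frac{289592 \left(-130923697\right)}{513} = \left(-1\right) \left(- \frac{37914455261624}{513}\right) = \frac{37914455261624}{513}$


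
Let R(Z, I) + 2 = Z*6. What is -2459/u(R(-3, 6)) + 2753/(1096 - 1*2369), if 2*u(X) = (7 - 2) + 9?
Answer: -3149578/8911 ≈ -353.45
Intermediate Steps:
R(Z, I) = -2 + 6*Z (R(Z, I) = -2 + Z*6 = -2 + 6*Z)
u(X) = 7 (u(X) = ((7 - 2) + 9)/2 = (5 + 9)/2 = (½)*14 = 7)
-2459/u(R(-3, 6)) + 2753/(1096 - 1*2369) = -2459/7 + 2753/(1096 - 1*2369) = -2459*⅐ + 2753/(1096 - 2369) = -2459/7 + 2753/(-1273) = -2459/7 + 2753*(-1/1273) = -2459/7 - 2753/1273 = -3149578/8911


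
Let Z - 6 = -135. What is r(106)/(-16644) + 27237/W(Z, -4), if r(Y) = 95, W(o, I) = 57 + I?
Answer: 23859347/46428 ≈ 513.90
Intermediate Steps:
Z = -129 (Z = 6 - 135 = -129)
r(106)/(-16644) + 27237/W(Z, -4) = 95/(-16644) + 27237/(57 - 4) = 95*(-1/16644) + 27237/53 = -5/876 + 27237*(1/53) = -5/876 + 27237/53 = 23859347/46428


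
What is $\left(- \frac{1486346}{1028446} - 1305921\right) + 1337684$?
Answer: $\frac{16332521976}{514223} \approx 31762.0$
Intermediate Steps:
$\left(- \frac{1486346}{1028446} - 1305921\right) + 1337684 = \left(\left(-1486346\right) \frac{1}{1028446} - 1305921\right) + 1337684 = \left(- \frac{743173}{514223} - 1305921\right) + 1337684 = - \frac{671535357556}{514223} + 1337684 = \frac{16332521976}{514223}$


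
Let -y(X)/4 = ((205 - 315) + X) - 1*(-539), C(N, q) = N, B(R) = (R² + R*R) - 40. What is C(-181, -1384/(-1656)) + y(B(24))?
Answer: -6345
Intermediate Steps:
B(R) = -40 + 2*R² (B(R) = (R² + R²) - 40 = 2*R² - 40 = -40 + 2*R²)
y(X) = -1716 - 4*X (y(X) = -4*(((205 - 315) + X) - 1*(-539)) = -4*((-110 + X) + 539) = -4*(429 + X) = -1716 - 4*X)
C(-181, -1384/(-1656)) + y(B(24)) = -181 + (-1716 - 4*(-40 + 2*24²)) = -181 + (-1716 - 4*(-40 + 2*576)) = -181 + (-1716 - 4*(-40 + 1152)) = -181 + (-1716 - 4*1112) = -181 + (-1716 - 4448) = -181 - 6164 = -6345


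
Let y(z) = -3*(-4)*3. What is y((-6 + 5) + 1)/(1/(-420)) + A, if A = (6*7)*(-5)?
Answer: -15330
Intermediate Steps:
y(z) = 36 (y(z) = 12*3 = 36)
A = -210 (A = 42*(-5) = -210)
y((-6 + 5) + 1)/(1/(-420)) + A = 36/1/(-420) - 210 = 36/(-1/420) - 210 = -420*36 - 210 = -15120 - 210 = -15330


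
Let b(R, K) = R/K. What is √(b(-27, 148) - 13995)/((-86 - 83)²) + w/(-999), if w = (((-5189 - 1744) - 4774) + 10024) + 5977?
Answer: -4294/999 + 3*I*√8515291/2113514 ≈ -4.2983 + 0.0041421*I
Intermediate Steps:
w = 4294 (w = ((-6933 - 4774) + 10024) + 5977 = (-11707 + 10024) + 5977 = -1683 + 5977 = 4294)
√(b(-27, 148) - 13995)/((-86 - 83)²) + w/(-999) = √(-27/148 - 13995)/((-86 - 83)²) + 4294/(-999) = √(-27*1/148 - 13995)/((-169)²) + 4294*(-1/999) = √(-27/148 - 13995)/28561 - 4294/999 = √(-2071287/148)*(1/28561) - 4294/999 = (3*I*√8515291/74)*(1/28561) - 4294/999 = 3*I*√8515291/2113514 - 4294/999 = -4294/999 + 3*I*√8515291/2113514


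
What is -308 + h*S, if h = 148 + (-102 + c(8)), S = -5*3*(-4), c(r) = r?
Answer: 2932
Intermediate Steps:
S = 60 (S = -15*(-4) = 60)
h = 54 (h = 148 + (-102 + 8) = 148 - 94 = 54)
-308 + h*S = -308 + 54*60 = -308 + 3240 = 2932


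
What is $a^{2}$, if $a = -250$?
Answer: $62500$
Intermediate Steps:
$a^{2} = \left(-250\right)^{2} = 62500$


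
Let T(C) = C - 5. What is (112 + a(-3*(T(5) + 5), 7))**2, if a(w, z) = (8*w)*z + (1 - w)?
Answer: 506944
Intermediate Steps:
T(C) = -5 + C
a(w, z) = 1 - w + 8*w*z (a(w, z) = 8*w*z + (1 - w) = 1 - w + 8*w*z)
(112 + a(-3*(T(5) + 5), 7))**2 = (112 + (1 - (-3)*((-5 + 5) + 5) + 8*(-3*((-5 + 5) + 5))*7))**2 = (112 + (1 - (-3)*(0 + 5) + 8*(-3*(0 + 5))*7))**2 = (112 + (1 - (-3)*5 + 8*(-3*5)*7))**2 = (112 + (1 - 1*(-15) + 8*(-15)*7))**2 = (112 + (1 + 15 - 840))**2 = (112 - 824)**2 = (-712)**2 = 506944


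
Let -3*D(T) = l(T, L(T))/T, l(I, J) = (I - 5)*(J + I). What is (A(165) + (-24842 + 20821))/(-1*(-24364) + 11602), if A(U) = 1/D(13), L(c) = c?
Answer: -64339/575456 ≈ -0.11181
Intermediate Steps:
l(I, J) = (-5 + I)*(I + J)
D(T) = -(-10*T + 2*T**2)/(3*T) (D(T) = -(T**2 - 5*T - 5*T + T*T)/(3*T) = -(T**2 - 5*T - 5*T + T**2)/(3*T) = -(-10*T + 2*T**2)/(3*T))
A(U) = -3/16 (A(U) = 1/(10/3 - 2/3*13) = 1/(10/3 - 26/3) = 1/(-16/3) = -3/16)
(A(165) + (-24842 + 20821))/(-1*(-24364) + 11602) = (-3/16 + (-24842 + 20821))/(-1*(-24364) + 11602) = (-3/16 - 4021)/(24364 + 11602) = -64339/16/35966 = -64339/16*1/35966 = -64339/575456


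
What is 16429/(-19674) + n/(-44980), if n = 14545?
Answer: -102513475/88493652 ≈ -1.1584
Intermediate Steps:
16429/(-19674) + n/(-44980) = 16429/(-19674) + 14545/(-44980) = 16429*(-1/19674) + 14545*(-1/44980) = -16429/19674 - 2909/8996 = -102513475/88493652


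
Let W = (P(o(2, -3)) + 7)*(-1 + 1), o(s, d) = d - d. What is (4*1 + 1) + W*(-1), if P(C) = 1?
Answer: 5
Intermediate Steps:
o(s, d) = 0
W = 0 (W = (1 + 7)*(-1 + 1) = 8*0 = 0)
(4*1 + 1) + W*(-1) = (4*1 + 1) + 0*(-1) = (4 + 1) + 0 = 5 + 0 = 5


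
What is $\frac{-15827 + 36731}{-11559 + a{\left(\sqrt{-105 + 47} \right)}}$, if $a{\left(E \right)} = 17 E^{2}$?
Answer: $- \frac{1608}{965} \approx -1.6663$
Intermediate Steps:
$\frac{-15827 + 36731}{-11559 + a{\left(\sqrt{-105 + 47} \right)}} = \frac{-15827 + 36731}{-11559 + 17 \left(\sqrt{-105 + 47}\right)^{2}} = \frac{20904}{-11559 + 17 \left(\sqrt{-58}\right)^{2}} = \frac{20904}{-11559 + 17 \left(i \sqrt{58}\right)^{2}} = \frac{20904}{-11559 + 17 \left(-58\right)} = \frac{20904}{-11559 - 986} = \frac{20904}{-12545} = 20904 \left(- \frac{1}{12545}\right) = - \frac{1608}{965}$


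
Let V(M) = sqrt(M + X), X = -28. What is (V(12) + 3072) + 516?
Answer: 3588 + 4*I ≈ 3588.0 + 4.0*I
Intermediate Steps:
V(M) = sqrt(-28 + M) (V(M) = sqrt(M - 28) = sqrt(-28 + M))
(V(12) + 3072) + 516 = (sqrt(-28 + 12) + 3072) + 516 = (sqrt(-16) + 3072) + 516 = (4*I + 3072) + 516 = (3072 + 4*I) + 516 = 3588 + 4*I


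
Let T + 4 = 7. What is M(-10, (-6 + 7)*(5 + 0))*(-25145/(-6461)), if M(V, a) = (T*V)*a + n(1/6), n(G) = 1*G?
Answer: -22605355/38766 ≈ -583.12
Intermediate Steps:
n(G) = G
T = 3 (T = -4 + 7 = 3)
M(V, a) = ⅙ + 3*V*a (M(V, a) = (3*V)*a + 1/6 = 3*V*a + ⅙ = ⅙ + 3*V*a)
M(-10, (-6 + 7)*(5 + 0))*(-25145/(-6461)) = (⅙ + 3*(-10)*((-6 + 7)*(5 + 0)))*(-25145/(-6461)) = (⅙ + 3*(-10)*(1*5))*(-25145*(-1/6461)) = (⅙ + 3*(-10)*5)*(25145/6461) = (⅙ - 150)*(25145/6461) = -899/6*25145/6461 = -22605355/38766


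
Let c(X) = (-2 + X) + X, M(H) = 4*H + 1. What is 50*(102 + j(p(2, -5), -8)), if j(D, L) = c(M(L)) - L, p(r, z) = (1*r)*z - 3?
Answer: 2300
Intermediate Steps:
M(H) = 1 + 4*H
c(X) = -2 + 2*X
p(r, z) = -3 + r*z (p(r, z) = r*z - 3 = -3 + r*z)
j(D, L) = 7*L (j(D, L) = (-2 + 2*(1 + 4*L)) - L = (-2 + (2 + 8*L)) - L = 8*L - L = 7*L)
50*(102 + j(p(2, -5), -8)) = 50*(102 + 7*(-8)) = 50*(102 - 56) = 50*46 = 2300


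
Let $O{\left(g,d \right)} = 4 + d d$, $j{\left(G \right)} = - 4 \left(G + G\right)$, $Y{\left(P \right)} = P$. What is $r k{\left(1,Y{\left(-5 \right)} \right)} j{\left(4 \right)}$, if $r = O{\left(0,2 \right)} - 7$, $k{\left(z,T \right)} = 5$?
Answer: $-160$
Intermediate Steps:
$j{\left(G \right)} = - 8 G$ ($j{\left(G \right)} = - 4 \cdot 2 G = - 8 G$)
$O{\left(g,d \right)} = 4 + d^{2}$
$r = 1$ ($r = \left(4 + 2^{2}\right) - 7 = \left(4 + 4\right) - 7 = 8 - 7 = 1$)
$r k{\left(1,Y{\left(-5 \right)} \right)} j{\left(4 \right)} = 1 \cdot 5 \left(\left(-8\right) 4\right) = 5 \left(-32\right) = -160$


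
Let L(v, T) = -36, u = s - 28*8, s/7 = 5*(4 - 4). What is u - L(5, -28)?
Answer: -188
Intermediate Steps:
s = 0 (s = 7*(5*(4 - 4)) = 7*(5*0) = 7*0 = 0)
u = -224 (u = 0 - 28*8 = 0 - 224 = -224)
u - L(5, -28) = -224 - 1*(-36) = -224 + 36 = -188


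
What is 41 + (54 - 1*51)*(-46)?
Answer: -97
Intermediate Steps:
41 + (54 - 1*51)*(-46) = 41 + (54 - 51)*(-46) = 41 + 3*(-46) = 41 - 138 = -97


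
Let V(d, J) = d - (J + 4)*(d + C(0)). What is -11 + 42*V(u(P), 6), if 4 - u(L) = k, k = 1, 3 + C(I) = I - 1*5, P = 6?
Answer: 2215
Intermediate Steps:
C(I) = -8 + I (C(I) = -3 + (I - 1*5) = -3 + (I - 5) = -3 + (-5 + I) = -8 + I)
u(L) = 3 (u(L) = 4 - 1*1 = 4 - 1 = 3)
V(d, J) = d - (-8 + d)*(4 + J) (V(d, J) = d - (J + 4)*(d + (-8 + 0)) = d - (4 + J)*(d - 8) = d - (4 + J)*(-8 + d) = d - (-8 + d)*(4 + J))
-11 + 42*V(u(P), 6) = -11 + 42*(32 - 3*3 + 8*6 - 1*6*3) = -11 + 42*(32 - 9 + 48 - 18) = -11 + 42*53 = -11 + 2226 = 2215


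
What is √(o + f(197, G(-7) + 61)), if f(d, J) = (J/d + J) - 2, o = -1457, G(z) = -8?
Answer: I*√54555013/197 ≈ 37.493*I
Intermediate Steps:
f(d, J) = -2 + J + J/d (f(d, J) = (J + J/d) - 2 = -2 + J + J/d)
√(o + f(197, G(-7) + 61)) = √(-1457 + (-2 + (-8 + 61) + (-8 + 61)/197)) = √(-1457 + (-2 + 53 + 53*(1/197))) = √(-1457 + (-2 + 53 + 53/197)) = √(-1457 + 10100/197) = √(-276929/197) = I*√54555013/197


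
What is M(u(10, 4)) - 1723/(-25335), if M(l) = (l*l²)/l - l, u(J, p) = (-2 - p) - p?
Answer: 2788573/25335 ≈ 110.07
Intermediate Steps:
u(J, p) = -2 - 2*p
M(l) = l² - l (M(l) = l³/l - l = l² - l)
M(u(10, 4)) - 1723/(-25335) = (-2 - 2*4)*(-1 + (-2 - 2*4)) - 1723/(-25335) = (-2 - 8)*(-1 + (-2 - 8)) - 1723*(-1)/25335 = -10*(-1 - 10) - 1*(-1723/25335) = -10*(-11) + 1723/25335 = 110 + 1723/25335 = 2788573/25335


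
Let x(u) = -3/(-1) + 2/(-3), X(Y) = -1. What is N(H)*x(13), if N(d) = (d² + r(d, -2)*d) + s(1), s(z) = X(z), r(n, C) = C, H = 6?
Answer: 161/3 ≈ 53.667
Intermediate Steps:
x(u) = 7/3 (x(u) = -3*(-1) + 2*(-⅓) = 3 - ⅔ = 7/3)
s(z) = -1
N(d) = -1 + d² - 2*d (N(d) = (d² - 2*d) - 1 = -1 + d² - 2*d)
N(H)*x(13) = (-1 + 6² - 2*6)*(7/3) = (-1 + 36 - 12)*(7/3) = 23*(7/3) = 161/3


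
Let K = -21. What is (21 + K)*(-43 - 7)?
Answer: 0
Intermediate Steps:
(21 + K)*(-43 - 7) = (21 - 21)*(-43 - 7) = 0*(-50) = 0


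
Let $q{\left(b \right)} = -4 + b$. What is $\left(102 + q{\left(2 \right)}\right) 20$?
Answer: $2000$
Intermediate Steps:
$\left(102 + q{\left(2 \right)}\right) 20 = \left(102 + \left(-4 + 2\right)\right) 20 = \left(102 - 2\right) 20 = 100 \cdot 20 = 2000$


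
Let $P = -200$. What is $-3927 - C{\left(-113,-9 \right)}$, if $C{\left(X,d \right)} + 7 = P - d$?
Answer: $-3729$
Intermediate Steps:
$C{\left(X,d \right)} = -207 - d$ ($C{\left(X,d \right)} = -7 - \left(200 + d\right) = -207 - d$)
$-3927 - C{\left(-113,-9 \right)} = -3927 - \left(-207 - -9\right) = -3927 - \left(-207 + 9\right) = -3927 - -198 = -3927 + 198 = -3729$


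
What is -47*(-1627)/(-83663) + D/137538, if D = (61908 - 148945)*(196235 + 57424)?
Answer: -615699556823417/3835613898 ≈ -1.6052e+5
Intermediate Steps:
D = -22077718383 (D = -87037*253659 = -22077718383)
-47*(-1627)/(-83663) + D/137538 = -47*(-1627)/(-83663) - 22077718383/137538 = 76469*(-1/83663) - 22077718383*1/137538 = -76469/83663 - 7359239461/45846 = -615699556823417/3835613898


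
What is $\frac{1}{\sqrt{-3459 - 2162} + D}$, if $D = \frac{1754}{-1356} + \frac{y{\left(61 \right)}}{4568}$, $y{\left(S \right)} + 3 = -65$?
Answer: $- \frac{49024252785}{210677154734806} - \frac{37468957761 i \sqrt{5621}}{210677154734806} \approx -0.0002327 - 0.013334 i$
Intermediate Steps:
$y{\left(S \right)} = -68$ ($y{\left(S \right)} = -3 - 65 = -68$)
$D = - \frac{253265}{193569}$ ($D = \frac{1754}{-1356} - \frac{68}{4568} = 1754 \left(- \frac{1}{1356}\right) - \frac{17}{1142} = - \frac{877}{678} - \frac{17}{1142} = - \frac{253265}{193569} \approx -1.3084$)
$\frac{1}{\sqrt{-3459 - 2162} + D} = \frac{1}{\sqrt{-3459 - 2162} - \frac{253265}{193569}} = \frac{1}{\sqrt{-5621} - \frac{253265}{193569}} = \frac{1}{i \sqrt{5621} - \frac{253265}{193569}} = \frac{1}{- \frac{253265}{193569} + i \sqrt{5621}}$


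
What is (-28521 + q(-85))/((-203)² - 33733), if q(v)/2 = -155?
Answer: -28831/7476 ≈ -3.8565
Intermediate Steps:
q(v) = -310 (q(v) = 2*(-155) = -310)
(-28521 + q(-85))/((-203)² - 33733) = (-28521 - 310)/((-203)² - 33733) = -28831/(41209 - 33733) = -28831/7476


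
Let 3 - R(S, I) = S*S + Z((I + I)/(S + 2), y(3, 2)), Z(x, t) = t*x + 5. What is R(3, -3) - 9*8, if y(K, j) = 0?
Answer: -83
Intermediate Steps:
Z(x, t) = 5 + t*x
R(S, I) = -2 - S² (R(S, I) = 3 - (S*S + (5 + 0*((I + I)/(S + 2)))) = 3 - (S² + (5 + 0*((2*I)/(2 + S)))) = 3 - (S² + (5 + 0*(2*I/(2 + S)))) = 3 - (S² + (5 + 0)) = 3 - (S² + 5) = 3 - (5 + S²) = 3 + (-5 - S²) = -2 - S²)
R(3, -3) - 9*8 = (-2 - 1*3²) - 9*8 = (-2 - 1*9) - 72 = (-2 - 9) - 72 = -11 - 72 = -83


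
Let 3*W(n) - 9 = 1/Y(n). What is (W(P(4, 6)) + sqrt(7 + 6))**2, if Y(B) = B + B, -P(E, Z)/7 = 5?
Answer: 968941/44100 + 629*sqrt(13)/105 ≈ 43.570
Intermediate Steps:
P(E, Z) = -35 (P(E, Z) = -7*5 = -35)
Y(B) = 2*B
W(n) = 3 + 1/(6*n) (W(n) = 3 + 1/(3*((2*n))) = 3 + (1/(2*n))/3 = 3 + 1/(6*n))
(W(P(4, 6)) + sqrt(7 + 6))**2 = ((3 + (1/6)/(-35)) + sqrt(7 + 6))**2 = ((3 + (1/6)*(-1/35)) + sqrt(13))**2 = ((3 - 1/210) + sqrt(13))**2 = (629/210 + sqrt(13))**2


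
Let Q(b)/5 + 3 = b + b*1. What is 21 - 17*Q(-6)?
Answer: 1296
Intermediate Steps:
Q(b) = -15 + 10*b (Q(b) = -15 + 5*(b + b*1) = -15 + 5*(b + b) = -15 + 5*(2*b) = -15 + 10*b)
21 - 17*Q(-6) = 21 - 17*(-15 + 10*(-6)) = 21 - 17*(-15 - 60) = 21 - 17*(-75) = 21 + 1275 = 1296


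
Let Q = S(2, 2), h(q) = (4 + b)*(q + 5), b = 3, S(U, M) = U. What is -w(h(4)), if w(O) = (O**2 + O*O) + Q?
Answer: -7940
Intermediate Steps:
h(q) = 35 + 7*q (h(q) = (4 + 3)*(q + 5) = 7*(5 + q) = 35 + 7*q)
Q = 2
w(O) = 2 + 2*O**2 (w(O) = (O**2 + O*O) + 2 = (O**2 + O**2) + 2 = 2*O**2 + 2 = 2 + 2*O**2)
-w(h(4)) = -(2 + 2*(35 + 7*4)**2) = -(2 + 2*(35 + 28)**2) = -(2 + 2*63**2) = -(2 + 2*3969) = -(2 + 7938) = -1*7940 = -7940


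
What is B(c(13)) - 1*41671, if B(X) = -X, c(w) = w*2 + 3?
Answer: -41700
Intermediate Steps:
c(w) = 3 + 2*w (c(w) = 2*w + 3 = 3 + 2*w)
B(c(13)) - 1*41671 = -(3 + 2*13) - 1*41671 = -(3 + 26) - 41671 = -1*29 - 41671 = -29 - 41671 = -41700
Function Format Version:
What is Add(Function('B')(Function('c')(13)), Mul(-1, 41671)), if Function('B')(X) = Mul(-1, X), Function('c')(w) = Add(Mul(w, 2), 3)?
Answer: -41700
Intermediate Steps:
Function('c')(w) = Add(3, Mul(2, w)) (Function('c')(w) = Add(Mul(2, w), 3) = Add(3, Mul(2, w)))
Add(Function('B')(Function('c')(13)), Mul(-1, 41671)) = Add(Mul(-1, Add(3, Mul(2, 13))), Mul(-1, 41671)) = Add(Mul(-1, Add(3, 26)), -41671) = Add(Mul(-1, 29), -41671) = Add(-29, -41671) = -41700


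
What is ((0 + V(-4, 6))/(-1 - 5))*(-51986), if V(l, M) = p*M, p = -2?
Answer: -103972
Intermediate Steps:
V(l, M) = -2*M
((0 + V(-4, 6))/(-1 - 5))*(-51986) = ((0 - 2*6)/(-1 - 5))*(-51986) = ((0 - 12)/(-6))*(-51986) = -12*(-⅙)*(-51986) = 2*(-51986) = -103972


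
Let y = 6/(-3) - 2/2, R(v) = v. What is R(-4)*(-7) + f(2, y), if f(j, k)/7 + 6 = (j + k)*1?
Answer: -21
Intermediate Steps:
y = -3 (y = 6*(-⅓) - 2*½ = -2 - 1 = -3)
f(j, k) = -42 + 7*j + 7*k (f(j, k) = -42 + 7*((j + k)*1) = -42 + 7*(j + k) = -42 + (7*j + 7*k) = -42 + 7*j + 7*k)
R(-4)*(-7) + f(2, y) = -4*(-7) + (-42 + 7*2 + 7*(-3)) = 28 + (-42 + 14 - 21) = 28 - 49 = -21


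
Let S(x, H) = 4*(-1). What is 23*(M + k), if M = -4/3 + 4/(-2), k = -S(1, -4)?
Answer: 46/3 ≈ 15.333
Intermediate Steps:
S(x, H) = -4
k = 4 (k = -1*(-4) = 4)
M = -10/3 (M = -4*⅓ + 4*(-½) = -4/3 - 2 = -10/3 ≈ -3.3333)
23*(M + k) = 23*(-10/3 + 4) = 23*(⅔) = 46/3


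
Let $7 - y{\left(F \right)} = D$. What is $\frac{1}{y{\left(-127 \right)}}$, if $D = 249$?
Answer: $- \frac{1}{242} \approx -0.0041322$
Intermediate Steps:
$y{\left(F \right)} = -242$ ($y{\left(F \right)} = 7 - 249 = -242$)
$\frac{1}{y{\left(-127 \right)}} = \frac{1}{-242} = - \frac{1}{242}$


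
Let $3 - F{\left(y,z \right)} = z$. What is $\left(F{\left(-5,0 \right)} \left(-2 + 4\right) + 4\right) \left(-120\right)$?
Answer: $-1200$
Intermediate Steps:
$F{\left(y,z \right)} = 3 - z$
$\left(F{\left(-5,0 \right)} \left(-2 + 4\right) + 4\right) \left(-120\right) = \left(\left(3 - 0\right) \left(-2 + 4\right) + 4\right) \left(-120\right) = \left(\left(3 + 0\right) 2 + 4\right) \left(-120\right) = \left(3 \cdot 2 + 4\right) \left(-120\right) = \left(6 + 4\right) \left(-120\right) = 10 \left(-120\right) = -1200$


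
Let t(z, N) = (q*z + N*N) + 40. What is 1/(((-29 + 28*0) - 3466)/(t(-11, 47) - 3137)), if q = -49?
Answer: 349/3495 ≈ 0.099857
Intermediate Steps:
t(z, N) = 40 + N² - 49*z (t(z, N) = (-49*z + N*N) + 40 = (-49*z + N²) + 40 = (N² - 49*z) + 40 = 40 + N² - 49*z)
1/(((-29 + 28*0) - 3466)/(t(-11, 47) - 3137)) = 1/(((-29 + 28*0) - 3466)/((40 + 47² - 49*(-11)) - 3137)) = 1/(((-29 + 0) - 3466)/((40 + 2209 + 539) - 3137)) = 1/((-29 - 3466)/(2788 - 3137)) = 1/(-3495/(-349)) = 1/(-3495*(-1/349)) = 1/(3495/349) = 349/3495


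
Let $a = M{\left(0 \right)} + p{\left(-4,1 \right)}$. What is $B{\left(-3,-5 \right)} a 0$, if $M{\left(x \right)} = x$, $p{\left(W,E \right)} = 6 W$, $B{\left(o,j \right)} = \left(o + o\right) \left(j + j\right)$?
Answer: $0$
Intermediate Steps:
$B{\left(o,j \right)} = 4 j o$ ($B{\left(o,j \right)} = 2 o 2 j = 4 j o$)
$a = -24$ ($a = 0 + 6 \left(-4\right) = 0 - 24 = -24$)
$B{\left(-3,-5 \right)} a 0 = 4 \left(-5\right) \left(-3\right) \left(-24\right) 0 = 60 \left(-24\right) 0 = \left(-1440\right) 0 = 0$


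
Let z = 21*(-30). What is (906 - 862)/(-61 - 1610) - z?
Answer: 1052686/1671 ≈ 629.97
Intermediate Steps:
z = -630
(906 - 862)/(-61 - 1610) - z = (906 - 862)/(-61 - 1610) - 1*(-630) = 44/(-1671) + 630 = 44*(-1/1671) + 630 = -44/1671 + 630 = 1052686/1671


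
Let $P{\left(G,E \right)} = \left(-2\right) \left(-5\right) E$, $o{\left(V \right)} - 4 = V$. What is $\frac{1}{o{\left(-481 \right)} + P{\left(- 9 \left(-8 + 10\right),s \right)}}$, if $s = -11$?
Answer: $- \frac{1}{587} \approx -0.0017036$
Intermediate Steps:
$o{\left(V \right)} = 4 + V$
$P{\left(G,E \right)} = 10 E$
$\frac{1}{o{\left(-481 \right)} + P{\left(- 9 \left(-8 + 10\right),s \right)}} = \frac{1}{\left(4 - 481\right) + 10 \left(-11\right)} = \frac{1}{-477 - 110} = \frac{1}{-587} = - \frac{1}{587}$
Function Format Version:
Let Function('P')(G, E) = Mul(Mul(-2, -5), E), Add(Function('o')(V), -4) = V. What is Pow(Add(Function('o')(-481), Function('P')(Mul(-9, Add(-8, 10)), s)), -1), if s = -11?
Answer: Rational(-1, 587) ≈ -0.0017036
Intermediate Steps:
Function('o')(V) = Add(4, V)
Function('P')(G, E) = Mul(10, E)
Pow(Add(Function('o')(-481), Function('P')(Mul(-9, Add(-8, 10)), s)), -1) = Pow(Add(Add(4, -481), Mul(10, -11)), -1) = Pow(Add(-477, -110), -1) = Pow(-587, -1) = Rational(-1, 587)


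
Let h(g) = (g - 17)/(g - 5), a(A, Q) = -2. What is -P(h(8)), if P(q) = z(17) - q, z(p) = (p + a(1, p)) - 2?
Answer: -16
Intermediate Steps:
z(p) = -4 + p (z(p) = (p - 2) - 2 = (-2 + p) - 2 = -4 + p)
h(g) = (-17 + g)/(-5 + g)
P(q) = 13 - q (P(q) = (-4 + 17) - q = 13 - q)
-P(h(8)) = -(13 - (-17 + 8)/(-5 + 8)) = -(13 - (-9)/3) = -(13 - 1*(-3)) = -(13 + 3) = -1*16 = -16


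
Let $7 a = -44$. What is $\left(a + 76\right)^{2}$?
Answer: $\frac{238144}{49} \approx 4860.1$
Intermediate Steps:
$a = - \frac{44}{7}$ ($a = \frac{1}{7} \left(-44\right) = - \frac{44}{7} \approx -6.2857$)
$\left(a + 76\right)^{2} = \left(- \frac{44}{7} + 76\right)^{2} = \left(\frac{488}{7}\right)^{2} = \frac{238144}{49}$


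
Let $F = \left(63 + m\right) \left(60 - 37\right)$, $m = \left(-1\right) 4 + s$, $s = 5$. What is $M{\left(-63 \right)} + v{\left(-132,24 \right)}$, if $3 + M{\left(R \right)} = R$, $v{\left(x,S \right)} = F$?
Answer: $1406$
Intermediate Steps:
$m = 1$ ($m = \left(-1\right) 4 + 5 = -4 + 5 = 1$)
$F = 1472$ ($F = \left(63 + 1\right) \left(60 - 37\right) = 64 \cdot 23 = 1472$)
$v{\left(x,S \right)} = 1472$
$M{\left(R \right)} = -3 + R$
$M{\left(-63 \right)} + v{\left(-132,24 \right)} = \left(-3 - 63\right) + 1472 = -66 + 1472 = 1406$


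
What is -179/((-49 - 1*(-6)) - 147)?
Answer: 179/190 ≈ 0.94211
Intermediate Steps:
-179/((-49 - 1*(-6)) - 147) = -179/((-49 + 6) - 147) = -179/(-43 - 147) = -179/(-190) = -1/190*(-179) = 179/190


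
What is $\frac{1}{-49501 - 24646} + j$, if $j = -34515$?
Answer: $- \frac{2559183706}{74147} \approx -34515.0$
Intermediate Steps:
$\frac{1}{-49501 - 24646} + j = \frac{1}{-49501 - 24646} - 34515 = \frac{1}{-74147} - 34515 = - \frac{1}{74147} - 34515 = - \frac{2559183706}{74147}$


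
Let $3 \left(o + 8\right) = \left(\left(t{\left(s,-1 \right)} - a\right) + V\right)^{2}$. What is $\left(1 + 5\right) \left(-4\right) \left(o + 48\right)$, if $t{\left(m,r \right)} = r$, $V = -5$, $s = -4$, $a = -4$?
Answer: $-992$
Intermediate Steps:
$o = - \frac{20}{3}$ ($o = -8 + \frac{\left(\left(-1 - -4\right) - 5\right)^{2}}{3} = -8 + \frac{\left(\left(-1 + 4\right) - 5\right)^{2}}{3} = -8 + \frac{\left(3 - 5\right)^{2}}{3} = -8 + \frac{\left(-2\right)^{2}}{3} = -8 + \frac{1}{3} \cdot 4 = -8 + \frac{4}{3} = - \frac{20}{3} \approx -6.6667$)
$\left(1 + 5\right) \left(-4\right) \left(o + 48\right) = \left(1 + 5\right) \left(-4\right) \left(- \frac{20}{3} + 48\right) = 6 \left(-4\right) \frac{124}{3} = \left(-24\right) \frac{124}{3} = -992$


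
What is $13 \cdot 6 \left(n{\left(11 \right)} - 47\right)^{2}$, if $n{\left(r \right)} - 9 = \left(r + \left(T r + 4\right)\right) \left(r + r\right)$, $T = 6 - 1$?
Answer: $175968312$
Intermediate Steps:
$T = 5$ ($T = 6 - 1 = 5$)
$n{\left(r \right)} = 9 + 2 r \left(4 + 6 r\right)$ ($n{\left(r \right)} = 9 + \left(r + \left(5 r + 4\right)\right) \left(r + r\right) = 9 + \left(r + \left(4 + 5 r\right)\right) 2 r = 9 + \left(4 + 6 r\right) 2 r = 9 + 2 r \left(4 + 6 r\right)$)
$13 \cdot 6 \left(n{\left(11 \right)} - 47\right)^{2} = 13 \cdot 6 \left(\left(9 + 8 \cdot 11 + 12 \cdot 11^{2}\right) - 47\right)^{2} = 78 \left(\left(9 + 88 + 12 \cdot 121\right) - 47\right)^{2} = 78 \left(\left(9 + 88 + 1452\right) - 47\right)^{2} = 78 \left(1549 - 47\right)^{2} = 78 \cdot 1502^{2} = 78 \cdot 2256004 = 175968312$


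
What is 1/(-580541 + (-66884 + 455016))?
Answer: -1/192409 ≈ -5.1973e-6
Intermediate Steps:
1/(-580541 + (-66884 + 455016)) = 1/(-580541 + 388132) = 1/(-192409) = -1/192409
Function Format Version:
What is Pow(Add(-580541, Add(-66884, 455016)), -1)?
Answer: Rational(-1, 192409) ≈ -5.1973e-6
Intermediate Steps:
Pow(Add(-580541, Add(-66884, 455016)), -1) = Pow(Add(-580541, 388132), -1) = Pow(-192409, -1) = Rational(-1, 192409)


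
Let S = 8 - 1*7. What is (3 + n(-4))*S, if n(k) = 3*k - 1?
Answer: -10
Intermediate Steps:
S = 1 (S = 8 - 7 = 1)
n(k) = -1 + 3*k
(3 + n(-4))*S = (3 + (-1 + 3*(-4)))*1 = (3 + (-1 - 12))*1 = (3 - 13)*1 = -10*1 = -10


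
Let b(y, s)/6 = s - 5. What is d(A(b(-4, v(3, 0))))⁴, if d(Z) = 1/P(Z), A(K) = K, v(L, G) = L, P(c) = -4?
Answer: 1/256 ≈ 0.0039063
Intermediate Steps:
b(y, s) = -30 + 6*s (b(y, s) = 6*(s - 5) = 6*(-5 + s) = -30 + 6*s)
d(Z) = -¼ (d(Z) = 1/(-4) = -¼)
d(A(b(-4, v(3, 0))))⁴ = (-¼)⁴ = 1/256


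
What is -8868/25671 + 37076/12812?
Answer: 69846765/27408071 ≈ 2.5484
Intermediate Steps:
-8868/25671 + 37076/12812 = -8868*1/25671 + 37076*(1/12812) = -2956/8557 + 9269/3203 = 69846765/27408071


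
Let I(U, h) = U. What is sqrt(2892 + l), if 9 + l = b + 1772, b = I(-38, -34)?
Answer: 9*sqrt(57) ≈ 67.948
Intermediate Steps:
b = -38
l = 1725 (l = -9 + (-38 + 1772) = -9 + 1734 = 1725)
sqrt(2892 + l) = sqrt(2892 + 1725) = sqrt(4617) = 9*sqrt(57)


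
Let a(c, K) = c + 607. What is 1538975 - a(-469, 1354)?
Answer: 1538837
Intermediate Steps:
a(c, K) = 607 + c
1538975 - a(-469, 1354) = 1538975 - (607 - 469) = 1538975 - 1*138 = 1538975 - 138 = 1538837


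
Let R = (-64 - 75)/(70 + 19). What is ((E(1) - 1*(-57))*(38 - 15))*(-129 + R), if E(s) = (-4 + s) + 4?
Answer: -15501080/89 ≈ -1.7417e+5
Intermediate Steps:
E(s) = s
R = -139/89 ≈ -1.5618
((E(1) - 1*(-57))*(38 - 15))*(-129 + R) = ((1 - 1*(-57))*(38 - 15))*(-129 - 139/89) = ((1 + 57)*23)*(-11620/89) = (58*23)*(-11620/89) = 1334*(-11620/89) = -15501080/89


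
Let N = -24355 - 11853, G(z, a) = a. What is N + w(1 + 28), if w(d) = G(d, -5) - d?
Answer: -36242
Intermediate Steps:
w(d) = -5 - d
N = -36208
N + w(1 + 28) = -36208 + (-5 - (1 + 28)) = -36208 + (-5 - 1*29) = -36208 + (-5 - 29) = -36208 - 34 = -36242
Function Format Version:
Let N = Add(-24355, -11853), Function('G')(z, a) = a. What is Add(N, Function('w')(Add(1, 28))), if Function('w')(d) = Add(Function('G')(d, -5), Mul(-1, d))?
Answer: -36242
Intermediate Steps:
Function('w')(d) = Add(-5, Mul(-1, d))
N = -36208
Add(N, Function('w')(Add(1, 28))) = Add(-36208, Add(-5, Mul(-1, Add(1, 28)))) = Add(-36208, Add(-5, Mul(-1, 29))) = Add(-36208, Add(-5, -29)) = Add(-36208, -34) = -36242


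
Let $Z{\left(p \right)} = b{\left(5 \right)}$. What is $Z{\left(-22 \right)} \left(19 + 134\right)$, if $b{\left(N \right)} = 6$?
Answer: $918$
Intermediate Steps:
$Z{\left(p \right)} = 6$
$Z{\left(-22 \right)} \left(19 + 134\right) = 6 \left(19 + 134\right) = 6 \cdot 153 = 918$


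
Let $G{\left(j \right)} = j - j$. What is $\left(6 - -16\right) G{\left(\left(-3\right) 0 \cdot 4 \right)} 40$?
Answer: $0$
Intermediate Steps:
$G{\left(j \right)} = 0$
$\left(6 - -16\right) G{\left(\left(-3\right) 0 \cdot 4 \right)} 40 = \left(6 - -16\right) 0 \cdot 40 = \left(6 + 16\right) 0 \cdot 40 = 22 \cdot 0 \cdot 40 = 0 \cdot 40 = 0$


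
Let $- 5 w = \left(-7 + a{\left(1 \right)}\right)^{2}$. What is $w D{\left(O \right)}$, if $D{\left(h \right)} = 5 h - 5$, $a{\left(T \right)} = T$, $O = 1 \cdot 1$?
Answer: $0$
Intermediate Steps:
$O = 1$
$D{\left(h \right)} = -5 + 5 h$
$w = - \frac{36}{5}$ ($w = - \frac{\left(-7 + 1\right)^{2}}{5} = - \frac{\left(-6\right)^{2}}{5} = \left(- \frac{1}{5}\right) 36 = - \frac{36}{5} \approx -7.2$)
$w D{\left(O \right)} = - \frac{36 \left(-5 + 5 \cdot 1\right)}{5} = - \frac{36 \left(-5 + 5\right)}{5} = \left(- \frac{36}{5}\right) 0 = 0$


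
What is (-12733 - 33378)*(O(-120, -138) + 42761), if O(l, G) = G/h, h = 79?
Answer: -155762081891/79 ≈ -1.9717e+9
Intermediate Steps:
O(l, G) = G/79
(-12733 - 33378)*(O(-120, -138) + 42761) = (-12733 - 33378)*((1/79)*(-138) + 42761) = -46111*(-138/79 + 42761) = -46111*3377981/79 = -155762081891/79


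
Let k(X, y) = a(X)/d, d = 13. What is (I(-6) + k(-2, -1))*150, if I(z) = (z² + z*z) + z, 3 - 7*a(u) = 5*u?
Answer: 69450/7 ≈ 9921.4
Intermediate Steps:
a(u) = 3/7 - 5*u/7
k(X, y) = 3/91 - 5*X/91 (k(X, y) = (3/7 - 5*X/7)/13 = (3/7 - 5*X/7)*(1/13) = 3/91 - 5*X/91)
I(z) = z + 2*z² (I(z) = (z² + z²) + z = 2*z² + z = z + 2*z²)
(I(-6) + k(-2, -1))*150 = (-6*(1 + 2*(-6)) + (3/91 - 5/91*(-2)))*150 = (-6*(1 - 12) + (3/91 + 10/91))*150 = (-6*(-11) + ⅐)*150 = (66 + ⅐)*150 = (463/7)*150 = 69450/7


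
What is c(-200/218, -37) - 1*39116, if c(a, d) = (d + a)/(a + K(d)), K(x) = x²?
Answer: -5833021169/149121 ≈ -39116.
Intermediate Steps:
c(a, d) = (a + d)/(a + d²) (c(a, d) = (d + a)/(a + d²) = (a + d)/(a + d²))
c(-200/218, -37) - 1*39116 = (-200/218 - 37)/(-200/218 + (-37)²) - 1*39116 = (-200*1/218 - 37)/(-200*1/218 + 1369) - 39116 = (-100/109 - 37)/(-100/109 + 1369) - 39116 = -4133/109/(149121/109) - 39116 = (109/149121)*(-4133/109) - 39116 = -4133/149121 - 39116 = -5833021169/149121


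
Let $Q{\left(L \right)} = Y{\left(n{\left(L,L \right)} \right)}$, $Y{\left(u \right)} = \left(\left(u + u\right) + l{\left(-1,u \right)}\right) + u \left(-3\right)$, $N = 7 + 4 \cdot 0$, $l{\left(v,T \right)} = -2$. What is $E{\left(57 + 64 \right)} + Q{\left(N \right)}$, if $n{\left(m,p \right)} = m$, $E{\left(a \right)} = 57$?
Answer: $48$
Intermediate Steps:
$N = 7$ ($N = 7 + 0 = 7$)
$Y{\left(u \right)} = -2 - u$ ($Y{\left(u \right)} = \left(\left(u + u\right) - 2\right) + u \left(-3\right) = \left(2 u - 2\right) - 3 u = \left(-2 + 2 u\right) - 3 u = -2 - u$)
$Q{\left(L \right)} = -2 - L$
$E{\left(57 + 64 \right)} + Q{\left(N \right)} = 57 - 9 = 48$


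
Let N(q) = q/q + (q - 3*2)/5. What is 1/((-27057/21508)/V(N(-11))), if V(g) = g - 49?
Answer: 5527556/135285 ≈ 40.859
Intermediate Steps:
N(q) = -1/5 + q/5 (N(q) = 1 + (q - 6)*(1/5) = 1 + (-6 + q)*(1/5) = 1 + (-6/5 + q/5) = -1/5 + q/5)
V(g) = -49 + g
1/((-27057/21508)/V(N(-11))) = 1/((-27057/21508)/(-49 + (-1/5 + (1/5)*(-11)))) = 1/((-27057*1/21508)/(-49 + (-1/5 - 11/5))) = 1/(-27057/(21508*(-49 - 12/5))) = 1/(-27057/(21508*(-257/5))) = 1/(-27057/21508*(-5/257)) = 1/(135285/5527556) = 5527556/135285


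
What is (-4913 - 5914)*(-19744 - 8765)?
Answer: 308666943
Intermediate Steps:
(-4913 - 5914)*(-19744 - 8765) = -10827*(-28509) = 308666943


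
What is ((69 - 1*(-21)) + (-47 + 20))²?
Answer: 3969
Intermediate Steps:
((69 - 1*(-21)) + (-47 + 20))² = ((69 + 21) - 27)² = (90 - 27)² = 63² = 3969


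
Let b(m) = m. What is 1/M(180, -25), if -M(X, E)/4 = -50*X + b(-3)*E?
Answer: 1/35700 ≈ 2.8011e-5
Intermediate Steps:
M(X, E) = 12*E + 200*X (M(X, E) = -4*(-50*X - 3*E) = 12*E + 200*X)
1/M(180, -25) = 1/(12*(-25) + 200*180) = 1/(-300 + 36000) = 1/35700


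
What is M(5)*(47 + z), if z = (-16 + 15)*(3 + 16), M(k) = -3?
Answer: -84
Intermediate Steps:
z = -19 (z = -1*19 = -19)
M(5)*(47 + z) = -3*(47 - 19) = -3*28 = -84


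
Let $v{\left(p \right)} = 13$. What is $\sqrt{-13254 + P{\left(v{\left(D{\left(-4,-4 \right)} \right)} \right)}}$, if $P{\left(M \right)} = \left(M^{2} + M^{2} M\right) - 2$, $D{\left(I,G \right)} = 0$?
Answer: $33 i \sqrt{10} \approx 104.36 i$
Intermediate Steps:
$P{\left(M \right)} = -2 + M^{2} + M^{3}$ ($P{\left(M \right)} = \left(M^{2} + M^{3}\right) - 2 = -2 + M^{2} + M^{3}$)
$\sqrt{-13254 + P{\left(v{\left(D{\left(-4,-4 \right)} \right)} \right)}} = \sqrt{-13254 + \left(-2 + 13^{2} + 13^{3}\right)} = \sqrt{-13254 + \left(-2 + 169 + 2197\right)} = \sqrt{-13254 + 2364} = \sqrt{-10890} = 33 i \sqrt{10}$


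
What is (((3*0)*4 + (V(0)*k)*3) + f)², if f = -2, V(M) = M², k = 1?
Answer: 4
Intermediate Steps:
(((3*0)*4 + (V(0)*k)*3) + f)² = (((3*0)*4 + (0²*1)*3) - 2)² = ((0*4 + (0*1)*3) - 2)² = ((0 + 0*3) - 2)² = ((0 + 0) - 2)² = (0 - 2)² = (-2)² = 4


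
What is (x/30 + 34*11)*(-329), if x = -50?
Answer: -367493/3 ≈ -1.2250e+5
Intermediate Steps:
(x/30 + 34*11)*(-329) = (-50/30 + 34*11)*(-329) = (-50*1/30 + 374)*(-329) = (-5/3 + 374)*(-329) = (1117/3)*(-329) = -367493/3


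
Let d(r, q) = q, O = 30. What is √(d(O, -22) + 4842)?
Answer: 2*√1205 ≈ 69.426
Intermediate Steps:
√(d(O, -22) + 4842) = √(-22 + 4842) = √4820 = 2*√1205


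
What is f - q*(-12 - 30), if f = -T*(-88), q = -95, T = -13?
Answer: -5134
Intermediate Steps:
f = -1144 (f = -1*(-13)*(-88) = 13*(-88) = -1144)
f - q*(-12 - 30) = -1144 - (-95)*(-12 - 30) = -1144 - (-95)*(-42) = -1144 - 1*3990 = -1144 - 3990 = -5134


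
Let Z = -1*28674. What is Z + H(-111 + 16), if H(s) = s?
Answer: -28769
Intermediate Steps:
Z = -28674
Z + H(-111 + 16) = -28674 + (-111 + 16) = -28674 - 95 = -28769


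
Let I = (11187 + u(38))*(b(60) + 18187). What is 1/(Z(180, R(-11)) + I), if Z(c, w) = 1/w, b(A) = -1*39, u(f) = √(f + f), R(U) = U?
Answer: 1292927515/262492151518922739 - 4391816*√19/4987350878859532041 ≈ 4.9217e-9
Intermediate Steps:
u(f) = √2*√f (u(f) = √(2*f) = √2*√f)
b(A) = -39
I = 203021676 + 36296*√19 (I = (11187 + √2*√38)*(-39 + 18187) = (11187 + 2*√19)*18148 = 203021676 + 36296*√19 ≈ 2.0318e+8)
1/(Z(180, R(-11)) + I) = 1/(1/(-11) + (203021676 + 36296*√19)) = 1/(-1/11 + (203021676 + 36296*√19)) = 1/(2233238435/11 + 36296*√19)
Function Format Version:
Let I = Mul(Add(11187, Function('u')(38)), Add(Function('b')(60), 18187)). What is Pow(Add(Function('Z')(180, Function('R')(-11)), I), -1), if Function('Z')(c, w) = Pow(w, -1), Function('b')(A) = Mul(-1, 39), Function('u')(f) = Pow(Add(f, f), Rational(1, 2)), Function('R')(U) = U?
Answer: Add(Rational(1292927515, 262492151518922739), Mul(Rational(-4391816, 4987350878859532041), Pow(19, Rational(1, 2)))) ≈ 4.9217e-9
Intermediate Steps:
Function('u')(f) = Mul(Pow(2, Rational(1, 2)), Pow(f, Rational(1, 2))) (Function('u')(f) = Pow(Mul(2, f), Rational(1, 2)) = Mul(Pow(2, Rational(1, 2)), Pow(f, Rational(1, 2))))
Function('b')(A) = -39
I = Add(203021676, Mul(36296, Pow(19, Rational(1, 2)))) (I = Mul(Add(11187, Mul(Pow(2, Rational(1, 2)), Pow(38, Rational(1, 2)))), Add(-39, 18187)) = Mul(Add(11187, Mul(2, Pow(19, Rational(1, 2)))), 18148) = Add(203021676, Mul(36296, Pow(19, Rational(1, 2)))) ≈ 2.0318e+8)
Pow(Add(Function('Z')(180, Function('R')(-11)), I), -1) = Pow(Add(Pow(-11, -1), Add(203021676, Mul(36296, Pow(19, Rational(1, 2))))), -1) = Pow(Add(Rational(-1, 11), Add(203021676, Mul(36296, Pow(19, Rational(1, 2))))), -1) = Pow(Add(Rational(2233238435, 11), Mul(36296, Pow(19, Rational(1, 2)))), -1)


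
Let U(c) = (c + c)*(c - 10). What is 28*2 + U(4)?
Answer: 8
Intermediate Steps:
U(c) = 2*c*(-10 + c) (U(c) = (2*c)*(-10 + c) = 2*c*(-10 + c))
28*2 + U(4) = 28*2 + 2*4*(-10 + 4) = 56 + 2*4*(-6) = 56 - 48 = 8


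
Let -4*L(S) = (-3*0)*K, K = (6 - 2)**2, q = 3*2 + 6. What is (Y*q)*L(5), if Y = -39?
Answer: 0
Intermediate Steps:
q = 12 (q = 6 + 6 = 12)
K = 16 (K = 4**2 = 16)
L(S) = 0 (L(S) = -(-3*0)*16/4 = -0*16 = -1/4*0 = 0)
(Y*q)*L(5) = -39*12*0 = -468*0 = 0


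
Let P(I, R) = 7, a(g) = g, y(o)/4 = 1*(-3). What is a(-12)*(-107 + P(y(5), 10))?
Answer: 1200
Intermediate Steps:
y(o) = -12 (y(o) = 4*(1*(-3)) = 4*(-3) = -12)
a(-12)*(-107 + P(y(5), 10)) = -12*(-107 + 7) = -12*(-100) = 1200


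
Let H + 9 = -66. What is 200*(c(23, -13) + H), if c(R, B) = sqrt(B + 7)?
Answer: -15000 + 200*I*sqrt(6) ≈ -15000.0 + 489.9*I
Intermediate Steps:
c(R, B) = sqrt(7 + B)
H = -75 (H = -9 - 66 = -75)
200*(c(23, -13) + H) = 200*(sqrt(7 - 13) - 75) = 200*(sqrt(-6) - 75) = 200*(I*sqrt(6) - 75) = 200*(-75 + I*sqrt(6)) = -15000 + 200*I*sqrt(6)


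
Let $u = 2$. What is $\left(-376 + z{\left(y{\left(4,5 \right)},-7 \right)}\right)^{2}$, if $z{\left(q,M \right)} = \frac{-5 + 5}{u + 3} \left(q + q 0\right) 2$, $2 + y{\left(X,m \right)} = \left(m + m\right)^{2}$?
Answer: $141376$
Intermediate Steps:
$y{\left(X,m \right)} = -2 + 4 m^{2}$ ($y{\left(X,m \right)} = -2 + \left(m + m\right)^{2} = -2 + \left(2 m\right)^{2} = -2 + 4 m^{2}$)
$z{\left(q,M \right)} = 0$ ($z{\left(q,M \right)} = \frac{-5 + 5}{2 + 3} \left(q + q 0\right) 2 = \frac{0}{5} \left(q + 0\right) 2 = 0 \cdot \frac{1}{5} q 2 = 0 q 2 = 0 \cdot 2 = 0$)
$\left(-376 + z{\left(y{\left(4,5 \right)},-7 \right)}\right)^{2} = \left(-376 + 0\right)^{2} = \left(-376\right)^{2} = 141376$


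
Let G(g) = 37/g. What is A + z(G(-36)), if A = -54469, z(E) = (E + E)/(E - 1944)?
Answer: -3813973775/70021 ≈ -54469.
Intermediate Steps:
z(E) = 2*E/(-1944 + E) (z(E) = (2*E)/(-1944 + E) = 2*E/(-1944 + E))
A + z(G(-36)) = -54469 + 2*(37/(-36))/(-1944 + 37/(-36)) = -54469 + 2*(37*(-1/36))/(-1944 + 37*(-1/36)) = -54469 + 2*(-37/36)/(-1944 - 37/36) = -54469 + 2*(-37/36)/(-70021/36) = -54469 + 2*(-37/36)*(-36/70021) = -54469 + 74/70021 = -3813973775/70021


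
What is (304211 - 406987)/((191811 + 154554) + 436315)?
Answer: -12847/97835 ≈ -0.13131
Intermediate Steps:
(304211 - 406987)/((191811 + 154554) + 436315) = -102776/(346365 + 436315) = -102776/782680 = -102776*1/782680 = -12847/97835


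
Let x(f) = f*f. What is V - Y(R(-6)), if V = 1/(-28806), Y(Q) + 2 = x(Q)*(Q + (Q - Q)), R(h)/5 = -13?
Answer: 7910905361/28806 ≈ 2.7463e+5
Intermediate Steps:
x(f) = f**2
R(h) = -65 (R(h) = 5*(-13) = -65)
Y(Q) = -2 + Q**3 (Y(Q) = -2 + Q**2*(Q + (Q - Q)) = -2 + Q**2*(Q + 0) = -2 + Q**2*Q = -2 + Q**3)
V = -1/28806 ≈ -3.4715e-5
V - Y(R(-6)) = -1/28806 - (-2 + (-65)**3) = -1/28806 - (-2 - 274625) = -1/28806 - 1*(-274627) = -1/28806 + 274627 = 7910905361/28806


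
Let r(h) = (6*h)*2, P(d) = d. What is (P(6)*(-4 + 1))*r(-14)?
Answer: 3024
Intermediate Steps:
r(h) = 12*h
(P(6)*(-4 + 1))*r(-14) = (6*(-4 + 1))*(12*(-14)) = (6*(-3))*(-168) = -18*(-168) = 3024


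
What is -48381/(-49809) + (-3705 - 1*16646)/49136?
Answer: 454528619/815805008 ≈ 0.55715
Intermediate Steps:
-48381/(-49809) + (-3705 - 1*16646)/49136 = -48381*(-1/49809) + (-3705 - 16646)*(1/49136) = 16127/16603 - 20351*1/49136 = 16127/16603 - 20351/49136 = 454528619/815805008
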